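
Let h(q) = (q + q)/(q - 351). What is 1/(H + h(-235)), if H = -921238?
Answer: -293/269922499 ≈ -1.0855e-6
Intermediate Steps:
h(q) = 2*q/(-351 + q) (h(q) = (2*q)/(-351 + q) = 2*q/(-351 + q))
1/(H + h(-235)) = 1/(-921238 + 2*(-235)/(-351 - 235)) = 1/(-921238 + 2*(-235)/(-586)) = 1/(-921238 + 2*(-235)*(-1/586)) = 1/(-921238 + 235/293) = 1/(-269922499/293) = -293/269922499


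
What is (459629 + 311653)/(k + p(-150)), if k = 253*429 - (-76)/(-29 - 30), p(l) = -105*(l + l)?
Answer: 45505638/8262107 ≈ 5.5078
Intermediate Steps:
p(l) = -210*l
k = 6403607/59 (k = 108537 - (-76)/(-59) = 108537 - (-76)*(-1)/59 = 108537 - 1*76/59 = 108537 - 76/59 = 6403607/59 ≈ 1.0854e+5)
(459629 + 311653)/(k + p(-150)) = (459629 + 311653)/(6403607/59 - 210*(-150)) = 771282/(6403607/59 + 31500) = 771282/(8262107/59) = 771282*(59/8262107) = 45505638/8262107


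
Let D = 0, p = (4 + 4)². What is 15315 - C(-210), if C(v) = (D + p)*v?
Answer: 28755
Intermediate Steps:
p = 64 (p = 8² = 64)
C(v) = 64*v (C(v) = (0 + 64)*v = 64*v)
15315 - C(-210) = 15315 - 64*(-210) = 15315 - 1*(-13440) = 15315 + 13440 = 28755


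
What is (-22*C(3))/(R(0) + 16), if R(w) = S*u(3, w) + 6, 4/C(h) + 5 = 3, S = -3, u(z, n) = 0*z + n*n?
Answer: 2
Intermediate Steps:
u(z, n) = n**2 (u(z, n) = 0 + n**2 = n**2)
C(h) = -2 (C(h) = 4/(-5 + 3) = 4/(-2) = 4*(-1/2) = -2)
R(w) = 6 - 3*w**2 (R(w) = -3*w**2 + 6 = 6 - 3*w**2)
(-22*C(3))/(R(0) + 16) = (-22*(-2))/((6 - 3*0**2) + 16) = 44/((6 - 3*0) + 16) = 44/((6 + 0) + 16) = 44/(6 + 16) = 44/22 = 44*(1/22) = 2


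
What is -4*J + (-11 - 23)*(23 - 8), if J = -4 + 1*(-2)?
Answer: -486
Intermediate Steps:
J = -6 (J = -4 - 2 = -6)
-4*J + (-11 - 23)*(23 - 8) = -4*(-6) + (-11 - 23)*(23 - 8) = 24 - 34*15 = 24 - 510 = -486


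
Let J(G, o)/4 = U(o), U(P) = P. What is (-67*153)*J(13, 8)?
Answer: -328032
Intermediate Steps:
J(G, o) = 4*o
(-67*153)*J(13, 8) = (-67*153)*(4*8) = -10251*32 = -328032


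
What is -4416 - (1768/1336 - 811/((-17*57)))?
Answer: -714959954/161823 ≈ -4418.2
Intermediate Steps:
-4416 - (1768/1336 - 811/((-17*57))) = -4416 - (1768*(1/1336) - 811/(-969)) = -4416 - (221/167 - 811*(-1/969)) = -4416 - (221/167 + 811/969) = -4416 - 1*349586/161823 = -4416 - 349586/161823 = -714959954/161823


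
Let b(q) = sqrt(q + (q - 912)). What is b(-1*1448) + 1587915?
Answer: 1587915 + 4*I*sqrt(238) ≈ 1.5879e+6 + 61.709*I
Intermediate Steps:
b(q) = sqrt(-912 + 2*q) (b(q) = sqrt(q + (-912 + q)) = sqrt(-912 + 2*q))
b(-1*1448) + 1587915 = sqrt(-912 + 2*(-1*1448)) + 1587915 = sqrt(-912 + 2*(-1448)) + 1587915 = sqrt(-912 - 2896) + 1587915 = sqrt(-3808) + 1587915 = 4*I*sqrt(238) + 1587915 = 1587915 + 4*I*sqrt(238)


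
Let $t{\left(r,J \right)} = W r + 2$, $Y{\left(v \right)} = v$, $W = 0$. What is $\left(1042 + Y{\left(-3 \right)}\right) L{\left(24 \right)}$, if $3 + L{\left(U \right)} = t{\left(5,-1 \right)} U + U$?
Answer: $71691$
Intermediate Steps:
$t{\left(r,J \right)} = 2$ ($t{\left(r,J \right)} = 0 r + 2 = 0 + 2 = 2$)
$L{\left(U \right)} = -3 + 3 U$ ($L{\left(U \right)} = -3 + \left(2 U + U\right) = -3 + 3 U$)
$\left(1042 + Y{\left(-3 \right)}\right) L{\left(24 \right)} = \left(1042 - 3\right) \left(-3 + 3 \cdot 24\right) = 1039 \left(-3 + 72\right) = 1039 \cdot 69 = 71691$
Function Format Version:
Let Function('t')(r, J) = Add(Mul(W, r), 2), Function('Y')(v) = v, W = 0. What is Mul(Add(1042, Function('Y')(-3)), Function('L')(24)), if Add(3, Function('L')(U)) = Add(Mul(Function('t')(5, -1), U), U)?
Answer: 71691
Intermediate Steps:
Function('t')(r, J) = 2 (Function('t')(r, J) = Add(Mul(0, r), 2) = Add(0, 2) = 2)
Function('L')(U) = Add(-3, Mul(3, U)) (Function('L')(U) = Add(-3, Add(Mul(2, U), U)) = Add(-3, Mul(3, U)))
Mul(Add(1042, Function('Y')(-3)), Function('L')(24)) = Mul(Add(1042, -3), Add(-3, Mul(3, 24))) = Mul(1039, Add(-3, 72)) = Mul(1039, 69) = 71691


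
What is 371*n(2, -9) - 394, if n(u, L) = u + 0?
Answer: 348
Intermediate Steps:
n(u, L) = u
371*n(2, -9) - 394 = 371*2 - 394 = 742 - 394 = 348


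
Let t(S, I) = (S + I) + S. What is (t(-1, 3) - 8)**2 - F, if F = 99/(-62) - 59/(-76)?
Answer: 117377/2356 ≈ 49.820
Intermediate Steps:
t(S, I) = I + 2*S (t(S, I) = (I + S) + S = I + 2*S)
F = -1933/2356 (F = 99*(-1/62) - 59*(-1/76) = -99/62 + 59/76 = -1933/2356 ≈ -0.82046)
(t(-1, 3) - 8)**2 - F = ((3 + 2*(-1)) - 8)**2 - 1*(-1933/2356) = ((3 - 2) - 8)**2 + 1933/2356 = (1 - 8)**2 + 1933/2356 = (-7)**2 + 1933/2356 = 49 + 1933/2356 = 117377/2356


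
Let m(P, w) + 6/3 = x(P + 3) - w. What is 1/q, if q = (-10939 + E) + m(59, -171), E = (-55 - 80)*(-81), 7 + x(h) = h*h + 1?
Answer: 1/4003 ≈ 0.00024981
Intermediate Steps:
x(h) = -6 + h² (x(h) = -7 + (h*h + 1) = -7 + (h² + 1) = -7 + (1 + h²) = -6 + h²)
E = 10935 (E = -135*(-81) = 10935)
m(P, w) = -8 + (3 + P)² - w (m(P, w) = -2 + ((-6 + (P + 3)²) - w) = -2 + ((-6 + (3 + P)²) - w) = -2 + (-6 + (3 + P)² - w) = -8 + (3 + P)² - w)
q = 4003 (q = (-10939 + 10935) + (-8 + (3 + 59)² - 1*(-171)) = -4 + (-8 + 62² + 171) = -4 + (-8 + 3844 + 171) = -4 + 4007 = 4003)
1/q = 1/4003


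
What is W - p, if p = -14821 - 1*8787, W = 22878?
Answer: 46486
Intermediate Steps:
p = -23608 (p = -14821 - 8787 = -23608)
W - p = 22878 - 1*(-23608) = 22878 + 23608 = 46486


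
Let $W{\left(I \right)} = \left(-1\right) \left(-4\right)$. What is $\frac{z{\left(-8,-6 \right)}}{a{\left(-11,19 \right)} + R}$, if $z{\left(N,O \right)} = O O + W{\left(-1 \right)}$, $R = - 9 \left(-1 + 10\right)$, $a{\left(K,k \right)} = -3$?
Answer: $- \frac{10}{21} \approx -0.47619$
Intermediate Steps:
$R = -81$ ($R = \left(-9\right) 9 = -81$)
$W{\left(I \right)} = 4$
$z{\left(N,O \right)} = 4 + O^{2}$ ($z{\left(N,O \right)} = O O + 4 = O^{2} + 4 = 4 + O^{2}$)
$\frac{z{\left(-8,-6 \right)}}{a{\left(-11,19 \right)} + R} = \frac{4 + \left(-6\right)^{2}}{-3 - 81} = \frac{4 + 36}{-84} = \left(- \frac{1}{84}\right) 40 = - \frac{10}{21}$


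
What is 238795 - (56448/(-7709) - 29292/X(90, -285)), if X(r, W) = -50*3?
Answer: 45985542237/192725 ≈ 2.3861e+5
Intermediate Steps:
X(r, W) = -150
238795 - (56448/(-7709) - 29292/X(90, -285)) = 238795 - (56448/(-7709) - 29292/(-150)) = 238795 - (56448*(-1/7709) - 29292*(-1/150)) = 238795 - (-56448/7709 + 4882/25) = 238795 - 1*36224138/192725 = 238795 - 36224138/192725 = 45985542237/192725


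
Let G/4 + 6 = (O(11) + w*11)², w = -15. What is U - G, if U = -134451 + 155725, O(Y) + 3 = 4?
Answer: -86286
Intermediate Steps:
O(Y) = 1 (O(Y) = -3 + 4 = 1)
G = 107560 (G = -24 + 4*(1 - 15*11)² = -24 + 4*(1 - 165)² = -24 + 4*(-164)² = -24 + 4*26896 = -24 + 107584 = 107560)
U = 21274
U - G = 21274 - 1*107560 = 21274 - 107560 = -86286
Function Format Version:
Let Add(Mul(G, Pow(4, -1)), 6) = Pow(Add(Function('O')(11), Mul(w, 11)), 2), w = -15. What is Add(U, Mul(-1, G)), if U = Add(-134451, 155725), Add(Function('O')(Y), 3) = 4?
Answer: -86286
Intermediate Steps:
Function('O')(Y) = 1 (Function('O')(Y) = Add(-3, 4) = 1)
G = 107560 (G = Add(-24, Mul(4, Pow(Add(1, Mul(-15, 11)), 2))) = Add(-24, Mul(4, Pow(Add(1, -165), 2))) = Add(-24, Mul(4, Pow(-164, 2))) = Add(-24, Mul(4, 26896)) = Add(-24, 107584) = 107560)
U = 21274
Add(U, Mul(-1, G)) = Add(21274, Mul(-1, 107560)) = Add(21274, -107560) = -86286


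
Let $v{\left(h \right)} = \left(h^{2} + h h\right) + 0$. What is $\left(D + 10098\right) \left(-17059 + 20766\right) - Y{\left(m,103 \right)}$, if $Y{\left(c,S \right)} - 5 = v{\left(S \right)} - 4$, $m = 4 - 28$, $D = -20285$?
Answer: $-37784428$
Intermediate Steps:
$v{\left(h \right)} = 2 h^{2}$ ($v{\left(h \right)} = \left(h^{2} + h^{2}\right) + 0 = 2 h^{2} + 0 = 2 h^{2}$)
$m = -24$ ($m = 4 - 28 = -24$)
$Y{\left(c,S \right)} = 1 + 2 S^{2}$ ($Y{\left(c,S \right)} = 5 + \left(2 S^{2} - 4\right) = 5 + \left(-4 + 2 S^{2}\right) = 1 + 2 S^{2}$)
$\left(D + 10098\right) \left(-17059 + 20766\right) - Y{\left(m,103 \right)} = \left(-20285 + 10098\right) \left(-17059 + 20766\right) - \left(1 + 2 \cdot 103^{2}\right) = \left(-10187\right) 3707 - \left(1 + 2 \cdot 10609\right) = -37763209 - \left(1 + 21218\right) = -37763209 - 21219 = -37784428$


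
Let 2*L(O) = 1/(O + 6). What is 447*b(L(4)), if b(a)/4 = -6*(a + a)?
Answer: -5364/5 ≈ -1072.8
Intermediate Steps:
L(O) = 1/(2*(6 + O)) (L(O) = 1/(2*(O + 6)) = 1/(2*(6 + O)))
b(a) = -48*a (b(a) = 4*(-6*(a + a)) = 4*(-12*a) = -48*a)
447*b(L(4)) = 447*(-24/(6 + 4)) = 447*(-24/10) = 447*(-48*1/20) = 447*(-12/5) = -5364/5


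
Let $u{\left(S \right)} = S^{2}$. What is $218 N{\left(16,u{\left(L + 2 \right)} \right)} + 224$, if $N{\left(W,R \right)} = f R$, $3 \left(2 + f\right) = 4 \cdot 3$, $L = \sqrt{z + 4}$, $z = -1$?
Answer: $3276 + 1744 \sqrt{3} \approx 6296.7$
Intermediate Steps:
$L = \sqrt{3}$ ($L = \sqrt{-1 + 4} = \sqrt{3} \approx 1.732$)
$f = 2$ ($f = -2 + \frac{4 \cdot 3}{3} = -2 + \frac{1}{3} \cdot 12 = -2 + 4 = 2$)
$N{\left(W,R \right)} = 2 R$
$218 N{\left(16,u{\left(L + 2 \right)} \right)} + 224 = 218 \cdot 2 \left(\sqrt{3} + 2\right)^{2} + 224 = 218 \cdot 2 \left(2 + \sqrt{3}\right)^{2} + 224 = 436 \left(2 + \sqrt{3}\right)^{2} + 224 = 224 + 436 \left(2 + \sqrt{3}\right)^{2}$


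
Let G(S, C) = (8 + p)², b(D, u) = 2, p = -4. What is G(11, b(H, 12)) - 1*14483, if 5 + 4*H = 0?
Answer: -14467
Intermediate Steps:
H = -5/4 (H = -5/4 + (¼)*0 = -5/4 + 0 = -5/4 ≈ -1.2500)
G(S, C) = 16 (G(S, C) = (8 - 4)² = 4² = 16)
G(11, b(H, 12)) - 1*14483 = 16 - 1*14483 = 16 - 14483 = -14467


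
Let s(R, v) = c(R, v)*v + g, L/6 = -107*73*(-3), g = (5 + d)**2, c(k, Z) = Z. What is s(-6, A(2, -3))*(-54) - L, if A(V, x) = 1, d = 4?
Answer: -145026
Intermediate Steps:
g = 81 (g = (5 + 4)**2 = 9**2 = 81)
L = 140598 (L = 6*(-107*73*(-3)) = 6*(-7811*(-3)) = 6*23433 = 140598)
s(R, v) = 81 + v**2 (s(R, v) = v*v + 81 = v**2 + 81 = 81 + v**2)
s(-6, A(2, -3))*(-54) - L = (81 + 1**2)*(-54) - 1*140598 = (81 + 1)*(-54) - 140598 = 82*(-54) - 140598 = -4428 - 140598 = -145026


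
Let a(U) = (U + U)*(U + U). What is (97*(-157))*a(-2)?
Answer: -243664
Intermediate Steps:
a(U) = 4*U² (a(U) = (2*U)*(2*U) = 4*U²)
(97*(-157))*a(-2) = (97*(-157))*(4*(-2)²) = -60916*4 = -15229*16 = -243664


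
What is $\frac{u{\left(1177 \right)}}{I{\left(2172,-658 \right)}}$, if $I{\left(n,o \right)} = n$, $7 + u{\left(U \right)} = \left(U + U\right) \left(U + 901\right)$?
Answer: $\frac{1630535}{724} \approx 2252.1$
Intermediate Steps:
$u{\left(U \right)} = -7 + 2 U \left(901 + U\right)$ ($u{\left(U \right)} = -7 + \left(U + U\right) \left(U + 901\right) = -7 + 2 U \left(901 + U\right)$)
$\frac{u{\left(1177 \right)}}{I{\left(2172,-658 \right)}} = \frac{-7 + 2 \cdot 1177^{2} + 1802 \cdot 1177}{2172} = \left(-7 + 2 \cdot 1385329 + 2120954\right) \frac{1}{2172} = \left(-7 + 2770658 + 2120954\right) \frac{1}{2172} = 4891605 \cdot \frac{1}{2172} = \frac{1630535}{724}$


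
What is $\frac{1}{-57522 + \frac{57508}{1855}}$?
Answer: $- \frac{1855}{106645802} \approx -1.7394 \cdot 10^{-5}$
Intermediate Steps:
$\frac{1}{-57522 + \frac{57508}{1855}} = \frac{1}{- \frac{106645802}{1855}} = - \frac{1855}{106645802}$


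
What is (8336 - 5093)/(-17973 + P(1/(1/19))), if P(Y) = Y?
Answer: -69/382 ≈ -0.18063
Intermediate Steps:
(8336 - 5093)/(-17973 + P(1/(1/19))) = (8336 - 5093)/(-17973 + 1/(1/19)) = 3243/(-17973 + 1/(1/19)) = 3243/(-17973 + 19) = 3243/(-17954) = 3243*(-1/17954) = -69/382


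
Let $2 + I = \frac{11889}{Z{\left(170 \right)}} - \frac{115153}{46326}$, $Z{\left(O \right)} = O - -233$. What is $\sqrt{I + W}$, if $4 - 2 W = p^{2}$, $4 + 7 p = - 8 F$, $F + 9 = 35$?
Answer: $\frac{i \sqrt{150431168028552762}}{18669378} \approx 20.775 i$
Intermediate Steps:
$F = 26$ ($F = -9 + 35 = 26$)
$Z{\left(O \right)} = 233 + O$ ($Z{\left(O \right)} = O + 233 = 233 + O$)
$p = - \frac{212}{7}$ ($p = - \frac{4}{7} + \frac{\left(-8\right) 26}{7} = - \frac{4}{7} + \frac{1}{7} \left(-208\right) = - \frac{4}{7} - \frac{208}{7} = - \frac{212}{7} \approx -30.286$)
$I = \frac{467024399}{18669378}$ ($I = -2 + \left(\frac{11889}{233 + 170} - \frac{115153}{46326}\right) = -2 + \left(\frac{11889}{403} - \frac{115153}{46326}\right) = -2 + \frac{504363155}{18669378} = \frac{467024399}{18669378} \approx 25.016$)
$W = - \frac{22374}{49}$ ($W = 2 - \frac{\left(- \frac{212}{7}\right)^{2}}{2} = 2 - \frac{22472}{49} = - \frac{22374}{49} \approx -456.61$)
$\sqrt{I + W} = \sqrt{\frac{467024399}{18669378} - \frac{22374}{49}} = \sqrt{- \frac{56403495403}{130685646}} = \frac{i \sqrt{150431168028552762}}{18669378}$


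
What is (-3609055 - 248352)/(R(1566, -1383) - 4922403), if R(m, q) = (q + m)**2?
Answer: 3857407/4888914 ≈ 0.78901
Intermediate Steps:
R(m, q) = (m + q)**2
(-3609055 - 248352)/(R(1566, -1383) - 4922403) = (-3609055 - 248352)/((1566 - 1383)**2 - 4922403) = -3857407/(183**2 - 4922403) = -3857407/(33489 - 4922403) = -3857407/(-4888914) = -3857407*(-1/4888914) = 3857407/4888914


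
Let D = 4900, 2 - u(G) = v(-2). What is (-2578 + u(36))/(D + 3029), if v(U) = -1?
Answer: -2575/7929 ≈ -0.32476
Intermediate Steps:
u(G) = 3 (u(G) = 2 - 1*(-1) = 2 + 1 = 3)
(-2578 + u(36))/(D + 3029) = (-2578 + 3)/(4900 + 3029) = -2575/7929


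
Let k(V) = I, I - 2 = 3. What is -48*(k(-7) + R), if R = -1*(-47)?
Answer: -2496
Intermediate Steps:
I = 5 (I = 2 + 3 = 5)
k(V) = 5
R = 47
-48*(k(-7) + R) = -48*(5 + 47) = -48*52 = -2496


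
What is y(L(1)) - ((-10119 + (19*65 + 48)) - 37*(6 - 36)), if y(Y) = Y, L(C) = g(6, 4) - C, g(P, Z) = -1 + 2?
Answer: 7726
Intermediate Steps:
g(P, Z) = 1
L(C) = 1 - C
y(L(1)) - ((-10119 + (19*65 + 48)) - 37*(6 - 36)) = (1 - 1*1) - ((-10119 + (19*65 + 48)) - 37*(6 - 36)) = (1 - 1) - ((-10119 + (1235 + 48)) - 37*(-30)) = 0 - ((-10119 + 1283) + 1110) = 0 - (-8836 + 1110) = 0 - 1*(-7726) = 0 + 7726 = 7726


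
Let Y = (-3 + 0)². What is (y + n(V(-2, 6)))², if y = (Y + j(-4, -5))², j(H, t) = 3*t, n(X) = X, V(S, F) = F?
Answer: 1764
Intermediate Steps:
Y = 9 (Y = (-3)² = 9)
y = 36 (y = (9 + 3*(-5))² = (9 - 15)² = (-6)² = 36)
(y + n(V(-2, 6)))² = (36 + 6)² = 42² = 1764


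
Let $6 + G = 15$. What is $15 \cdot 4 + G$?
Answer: $69$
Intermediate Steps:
$G = 9$ ($G = -6 + 15 = 9$)
$15 \cdot 4 + G = 15 \cdot 4 + 9 = 60 + 9 = 69$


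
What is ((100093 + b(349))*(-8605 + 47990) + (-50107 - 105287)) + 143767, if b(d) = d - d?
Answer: 3942151178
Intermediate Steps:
b(d) = 0
((100093 + b(349))*(-8605 + 47990) + (-50107 - 105287)) + 143767 = ((100093 + 0)*(-8605 + 47990) + (-50107 - 105287)) + 143767 = (100093*39385 - 155394) + 143767 = (3942162805 - 155394) + 143767 = 3942007411 + 143767 = 3942151178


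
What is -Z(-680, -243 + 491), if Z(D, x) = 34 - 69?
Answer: 35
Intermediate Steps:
Z(D, x) = -35
-Z(-680, -243 + 491) = -1*(-35) = 35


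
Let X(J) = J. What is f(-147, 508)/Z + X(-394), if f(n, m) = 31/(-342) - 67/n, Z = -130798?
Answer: -863613682415/2191912884 ≈ -394.00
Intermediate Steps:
f(n, m) = -31/342 - 67/n (f(n, m) = 31*(-1/342) - 67/n = -31/342 - 67/n)
f(-147, 508)/Z + X(-394) = (-31/342 - 67/(-147))/(-130798) - 394 = (-31/342 - 67*(-1/147))*(-1/130798) - 394 = (-31/342 + 67/147)*(-1/130798) - 394 = (6119/16758)*(-1/130798) - 394 = -6119/2191912884 - 394 = -863613682415/2191912884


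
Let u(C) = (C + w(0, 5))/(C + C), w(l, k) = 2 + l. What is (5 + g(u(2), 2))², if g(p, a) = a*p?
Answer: 49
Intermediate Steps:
u(C) = (2 + C)/(2*C) (u(C) = (C + (2 + 0))/(C + C) = (C + 2)/((2*C)) = (2 + C)*(1/(2*C)) = (2 + C)/(2*C))
(5 + g(u(2), 2))² = (5 + 2*((½)*(2 + 2)/2))² = (5 + 2*((½)*(½)*4))² = (5 + 2*1)² = (5 + 2)² = 7² = 49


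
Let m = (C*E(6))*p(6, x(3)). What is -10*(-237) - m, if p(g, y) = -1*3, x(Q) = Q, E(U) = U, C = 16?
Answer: 2658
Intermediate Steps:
p(g, y) = -3
m = -288 (m = (16*6)*(-3) = 96*(-3) = -288)
-10*(-237) - m = -10*(-237) - 1*(-288) = 2370 + 288 = 2658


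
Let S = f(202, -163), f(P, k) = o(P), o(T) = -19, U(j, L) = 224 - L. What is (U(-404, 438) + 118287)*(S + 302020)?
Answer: 35658164073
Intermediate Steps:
f(P, k) = -19
S = -19
(U(-404, 438) + 118287)*(S + 302020) = ((224 - 1*438) + 118287)*(-19 + 302020) = ((224 - 438) + 118287)*302001 = (-214 + 118287)*302001 = 118073*302001 = 35658164073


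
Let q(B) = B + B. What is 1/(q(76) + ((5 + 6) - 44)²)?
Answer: 1/1241 ≈ 0.00080580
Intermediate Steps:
q(B) = 2*B
1/(q(76) + ((5 + 6) - 44)²) = 1/(2*76 + ((5 + 6) - 44)²) = 1/(152 + (11 - 44)²) = 1/(152 + (-33)²) = 1/(152 + 1089) = 1/1241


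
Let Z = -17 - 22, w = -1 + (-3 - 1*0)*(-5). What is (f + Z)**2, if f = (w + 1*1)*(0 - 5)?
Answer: 12996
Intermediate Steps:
w = 14 (w = -1 + (-3 + 0)*(-5) = -1 - 3*(-5) = -1 + 15 = 14)
Z = -39
f = -75 (f = (14 + 1*1)*(0 - 5) = (14 + 1)*(-5) = 15*(-5) = -75)
(f + Z)**2 = (-75 - 39)**2 = (-114)**2 = 12996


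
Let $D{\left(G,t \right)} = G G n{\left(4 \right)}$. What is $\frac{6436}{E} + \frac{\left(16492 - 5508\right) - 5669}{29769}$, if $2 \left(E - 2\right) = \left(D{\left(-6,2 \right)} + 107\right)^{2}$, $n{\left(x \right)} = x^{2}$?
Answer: $\frac{2862596863}{13887030117} \approx 0.20613$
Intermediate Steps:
$D{\left(G,t \right)} = 16 G^{2}$ ($D{\left(G,t \right)} = G G 4^{2} = G^{2} \cdot 16 = 16 G^{2}$)
$E = \frac{466493}{2}$ ($E = 2 + \frac{\left(16 \left(-6\right)^{2} + 107\right)^{2}}{2} = 2 + \frac{\left(16 \cdot 36 + 107\right)^{2}}{2} = 2 + \frac{\left(576 + 107\right)^{2}}{2} = 2 + \frac{683^{2}}{2} = 2 + \frac{1}{2} \cdot 466489 = 2 + \frac{466489}{2} = \frac{466493}{2} \approx 2.3325 \cdot 10^{5}$)
$\frac{6436}{E} + \frac{\left(16492 - 5508\right) - 5669}{29769} = \frac{6436}{\frac{466493}{2}} + \frac{\left(16492 - 5508\right) - 5669}{29769} = 6436 \cdot \frac{2}{466493} + \left(10984 - 5669\right) \frac{1}{29769} = \frac{12872}{466493} + 5315 \cdot \frac{1}{29769} = \frac{12872}{466493} + \frac{5315}{29769} = \frac{2862596863}{13887030117}$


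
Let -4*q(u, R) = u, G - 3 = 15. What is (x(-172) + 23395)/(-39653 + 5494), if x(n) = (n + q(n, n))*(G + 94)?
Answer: -8947/34159 ≈ -0.26192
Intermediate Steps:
G = 18 (G = 3 + 15 = 18)
q(u, R) = -u/4
x(n) = 84*n (x(n) = (n - n/4)*(18 + 94) = (3*n/4)*112 = 84*n)
(x(-172) + 23395)/(-39653 + 5494) = (84*(-172) + 23395)/(-39653 + 5494) = (-14448 + 23395)/(-34159) = 8947*(-1/34159) = -8947/34159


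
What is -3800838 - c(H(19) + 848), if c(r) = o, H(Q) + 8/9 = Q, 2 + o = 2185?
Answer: -3803021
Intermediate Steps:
o = 2183 (o = -2 + 2185 = 2183)
H(Q) = -8/9 + Q
c(r) = 2183
-3800838 - c(H(19) + 848) = -3800838 - 1*2183 = -3800838 - 2183 = -3803021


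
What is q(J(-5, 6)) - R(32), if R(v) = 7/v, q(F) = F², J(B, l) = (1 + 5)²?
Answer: 41465/32 ≈ 1295.8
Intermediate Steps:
J(B, l) = 36 (J(B, l) = 6² = 36)
q(J(-5, 6)) - R(32) = 36² - 7/32 = 1296 - 7/32 = 41465/32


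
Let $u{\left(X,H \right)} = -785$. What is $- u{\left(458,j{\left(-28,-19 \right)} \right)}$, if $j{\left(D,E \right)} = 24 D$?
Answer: $785$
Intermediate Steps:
$- u{\left(458,j{\left(-28,-19 \right)} \right)} = \left(-1\right) \left(-785\right) = 785$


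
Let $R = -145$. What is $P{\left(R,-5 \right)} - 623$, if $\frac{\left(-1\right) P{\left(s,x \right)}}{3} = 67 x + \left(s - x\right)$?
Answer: $802$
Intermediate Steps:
$P{\left(s,x \right)} = - 198 x - 3 s$ ($P{\left(s,x \right)} = - 3 \left(67 x + \left(s - x\right)\right) = - 3 \left(s + 66 x\right) = - 198 x - 3 s$)
$P{\left(R,-5 \right)} - 623 = \left(\left(-198\right) \left(-5\right) - -435\right) - 623 = \left(990 + 435\right) - 623 = 1425 - 623 = 802$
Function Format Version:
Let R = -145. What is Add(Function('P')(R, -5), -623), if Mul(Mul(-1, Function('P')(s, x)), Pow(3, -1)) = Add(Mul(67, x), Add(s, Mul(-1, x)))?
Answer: 802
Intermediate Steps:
Function('P')(s, x) = Add(Mul(-198, x), Mul(-3, s)) (Function('P')(s, x) = Mul(-3, Add(Mul(67, x), Add(s, Mul(-1, x)))) = Mul(-3, Add(s, Mul(66, x))) = Add(Mul(-198, x), Mul(-3, s)))
Add(Function('P')(R, -5), -623) = Add(Add(Mul(-198, -5), Mul(-3, -145)), -623) = Add(Add(990, 435), -623) = Add(1425, -623) = 802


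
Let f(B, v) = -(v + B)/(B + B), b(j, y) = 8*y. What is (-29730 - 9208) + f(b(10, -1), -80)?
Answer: -77887/2 ≈ -38944.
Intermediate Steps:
f(B, v) = -(B + v)/(2*B)
(-29730 - 9208) + f(b(10, -1), -80) = (-29730 - 9208) + (-8*(-1) - 1*(-80))/(2*((8*(-1)))) = -38938 + (½)*(-1*(-8) + 80)/(-8) = -38938 + (½)*(-⅛)*(8 + 80) = -38938 + (½)*(-⅛)*88 = -38938 - 11/2 = -77887/2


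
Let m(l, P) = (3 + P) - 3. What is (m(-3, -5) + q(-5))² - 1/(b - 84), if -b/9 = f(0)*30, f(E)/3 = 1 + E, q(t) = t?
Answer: 89401/894 ≈ 100.00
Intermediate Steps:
f(E) = 3 + 3*E (f(E) = 3*(1 + E) = 3 + 3*E)
m(l, P) = P
b = -810 (b = -9*(3 + 3*0)*30 = -9*(3 + 0)*30 = -27*30 = -9*90 = -810)
(m(-3, -5) + q(-5))² - 1/(b - 84) = (-5 - 5)² - 1/(-810 - 84) = (-10)² - 1/(-894) = 100 - 1*(-1/894) = 100 + 1/894 = 89401/894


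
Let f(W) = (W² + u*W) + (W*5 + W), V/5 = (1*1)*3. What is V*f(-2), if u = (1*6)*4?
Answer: -840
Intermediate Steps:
V = 15 (V = 5*((1*1)*3) = 5*(1*3) = 5*3 = 15)
u = 24 (u = 6*4 = 24)
f(W) = W² + 30*W (f(W) = (W² + 24*W) + (W*5 + W) = (W² + 24*W) + (5*W + W) = (W² + 24*W) + 6*W = W² + 30*W)
V*f(-2) = 15*(-2*(30 - 2)) = 15*(-2*28) = 15*(-56) = -840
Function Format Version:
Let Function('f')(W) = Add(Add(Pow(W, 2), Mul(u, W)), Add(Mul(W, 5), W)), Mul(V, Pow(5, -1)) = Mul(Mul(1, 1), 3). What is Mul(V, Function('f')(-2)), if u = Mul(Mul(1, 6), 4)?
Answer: -840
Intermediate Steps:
V = 15 (V = Mul(5, Mul(Mul(1, 1), 3)) = Mul(5, Mul(1, 3)) = Mul(5, 3) = 15)
u = 24 (u = Mul(6, 4) = 24)
Function('f')(W) = Add(Pow(W, 2), Mul(30, W)) (Function('f')(W) = Add(Add(Pow(W, 2), Mul(24, W)), Add(Mul(W, 5), W)) = Add(Add(Pow(W, 2), Mul(24, W)), Add(Mul(5, W), W)) = Add(Add(Pow(W, 2), Mul(24, W)), Mul(6, W)) = Add(Pow(W, 2), Mul(30, W)))
Mul(V, Function('f')(-2)) = Mul(15, Mul(-2, Add(30, -2))) = Mul(15, Mul(-2, 28)) = Mul(15, -56) = -840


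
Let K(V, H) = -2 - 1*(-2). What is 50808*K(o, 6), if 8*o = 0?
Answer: 0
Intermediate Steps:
o = 0 (o = (⅛)*0 = 0)
K(V, H) = 0 (K(V, H) = -2 + 2 = 0)
50808*K(o, 6) = 50808*0 = 0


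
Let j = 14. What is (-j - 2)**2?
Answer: 256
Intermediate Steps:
(-j - 2)**2 = (-1*14 - 2)**2 = (-14 - 2)**2 = (-16)**2 = 256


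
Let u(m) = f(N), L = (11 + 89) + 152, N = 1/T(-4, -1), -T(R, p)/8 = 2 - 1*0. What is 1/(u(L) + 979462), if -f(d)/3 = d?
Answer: 16/15671395 ≈ 1.0210e-6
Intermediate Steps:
T(R, p) = -16 (T(R, p) = -8*(2 - 1*0) = -8*(2 + 0) = -8*2 = -16)
N = -1/16 (N = 1/(-16) = -1/16 ≈ -0.062500)
L = 252 (L = 100 + 152 = 252)
f(d) = -3*d
u(m) = 3/16 (u(m) = -3*(-1/16) = 3/16)
1/(u(L) + 979462) = 1/(3/16 + 979462) = 1/(15671395/16) = 16/15671395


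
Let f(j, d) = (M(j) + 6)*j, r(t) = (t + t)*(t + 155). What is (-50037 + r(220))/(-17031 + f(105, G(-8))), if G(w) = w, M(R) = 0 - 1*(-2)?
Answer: -38321/5397 ≈ -7.1004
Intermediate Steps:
M(R) = 2 (M(R) = 0 + 2 = 2)
r(t) = 2*t*(155 + t) (r(t) = (2*t)*(155 + t) = 2*t*(155 + t))
f(j, d) = 8*j (f(j, d) = (2 + 6)*j = 8*j)
(-50037 + r(220))/(-17031 + f(105, G(-8))) = (-50037 + 2*220*(155 + 220))/(-17031 + 8*105) = (-50037 + 2*220*375)/(-17031 + 840) = (-50037 + 165000)/(-16191) = 114963*(-1/16191) = -38321/5397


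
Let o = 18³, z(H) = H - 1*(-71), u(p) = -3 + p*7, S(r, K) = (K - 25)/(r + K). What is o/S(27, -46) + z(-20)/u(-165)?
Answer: 42770681/27406 ≈ 1560.6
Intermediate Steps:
S(r, K) = (-25 + K)/(K + r)
u(p) = -3 + 7*p
z(H) = 71 + H (z(H) = H + 71 = 71 + H)
o = 5832
o/S(27, -46) + z(-20)/u(-165) = 5832/(((-25 - 46)/(-46 + 27))) + (71 - 20)/(-3 + 7*(-165)) = 5832/((-71/(-19))) + 51/(-3 - 1155) = 5832/((-1/19*(-71))) + 51/(-1158) = 5832/(71/19) + 51*(-1/1158) = 5832*(19/71) - 17/386 = 110808/71 - 17/386 = 42770681/27406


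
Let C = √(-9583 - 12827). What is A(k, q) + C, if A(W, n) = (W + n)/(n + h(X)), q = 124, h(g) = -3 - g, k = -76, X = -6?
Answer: 48/127 + 3*I*√2490 ≈ 0.37795 + 149.7*I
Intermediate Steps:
C = 3*I*√2490 (C = √(-22410) = 3*I*√2490 ≈ 149.7*I)
A(W, n) = (W + n)/(3 + n) (A(W, n) = (W + n)/(n + (-3 - 1*(-6))) = (W + n)/(n + (-3 + 6)) = (W + n)/(n + 3) = (W + n)/(3 + n))
A(k, q) + C = (-76 + 124)/(3 + 124) + 3*I*√2490 = 48/127 + 3*I*√2490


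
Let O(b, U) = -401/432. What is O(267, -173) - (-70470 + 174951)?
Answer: -45136193/432 ≈ -1.0448e+5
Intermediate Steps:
O(b, U) = -401/432 (O(b, U) = -401*1/432 = -401/432)
O(267, -173) - (-70470 + 174951) = -401/432 - (-70470 + 174951) = -401/432 - 1*104481 = -401/432 - 104481 = -45136193/432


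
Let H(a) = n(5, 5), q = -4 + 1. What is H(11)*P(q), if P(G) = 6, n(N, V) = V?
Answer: 30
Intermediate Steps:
q = -3
H(a) = 5
H(11)*P(q) = 5*6 = 30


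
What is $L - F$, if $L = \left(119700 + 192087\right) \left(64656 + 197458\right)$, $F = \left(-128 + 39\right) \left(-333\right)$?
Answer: $81723708081$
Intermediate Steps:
$F = 29637$ ($F = \left(-89\right) \left(-333\right) = 29637$)
$L = 81723737718$ ($L = 311787 \cdot 262114 = 81723737718$)
$L - F = 81723737718 - 29637 = 81723708081$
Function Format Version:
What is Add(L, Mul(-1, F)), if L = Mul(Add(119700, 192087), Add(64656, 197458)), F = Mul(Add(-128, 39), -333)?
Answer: 81723708081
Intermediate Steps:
F = 29637 (F = Mul(-89, -333) = 29637)
L = 81723737718 (L = Mul(311787, 262114) = 81723737718)
Add(L, Mul(-1, F)) = Add(81723737718, Mul(-1, 29637)) = Add(81723737718, -29637) = 81723708081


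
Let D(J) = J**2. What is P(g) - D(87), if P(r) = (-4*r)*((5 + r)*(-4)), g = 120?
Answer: 232431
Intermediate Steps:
P(r) = -4*r*(-20 - 4*r) (P(r) = (-4*r)*(-20 - 4*r) = -4*r*(-20 - 4*r))
P(g) - D(87) = 16*120*(5 + 120) - 1*87**2 = 16*120*125 - 1*7569 = 240000 - 7569 = 232431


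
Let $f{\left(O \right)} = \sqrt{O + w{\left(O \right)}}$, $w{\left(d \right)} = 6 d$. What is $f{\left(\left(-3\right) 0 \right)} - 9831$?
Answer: $-9831$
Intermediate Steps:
$f{\left(O \right)} = \sqrt{7} \sqrt{O}$ ($f{\left(O \right)} = \sqrt{O + 6 O} = \sqrt{7 O} = \sqrt{7} \sqrt{O}$)
$f{\left(\left(-3\right) 0 \right)} - 9831 = \sqrt{7} \sqrt{\left(-3\right) 0} - 9831 = \sqrt{7} \sqrt{0} - 9831 = \sqrt{7} \cdot 0 - 9831 = 0 - 9831 = -9831$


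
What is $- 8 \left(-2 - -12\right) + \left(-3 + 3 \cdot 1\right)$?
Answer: $-80$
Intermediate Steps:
$- 8 \left(-2 - -12\right) + \left(-3 + 3 \cdot 1\right) = - 8 \left(-2 + 12\right) + \left(-3 + 3\right) = \left(-8\right) 10 + 0 = -80 + 0 = -80$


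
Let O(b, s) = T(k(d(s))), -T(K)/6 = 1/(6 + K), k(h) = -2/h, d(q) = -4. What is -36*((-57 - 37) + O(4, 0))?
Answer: 44424/13 ≈ 3417.2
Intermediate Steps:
T(K) = -6/(6 + K)
O(b, s) = -12/13 (O(b, s) = -6/(6 - 2/(-4)) = -6/(6 - 2*(-¼)) = -6/(6 + ½) = -6/13/2 = -6*2/13 = -12/13)
-36*((-57 - 37) + O(4, 0)) = -36*((-57 - 37) - 12/13) = -36*(-94 - 12/13) = -36*(-1234/13) = 44424/13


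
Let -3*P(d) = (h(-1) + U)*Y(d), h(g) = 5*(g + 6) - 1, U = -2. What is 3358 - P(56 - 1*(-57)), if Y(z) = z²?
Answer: 290992/3 ≈ 96997.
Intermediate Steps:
h(g) = 29 + 5*g (h(g) = 5*(6 + g) - 1 = (30 + 5*g) - 1 = 29 + 5*g)
P(d) = -22*d²/3 (P(d) = -((29 + 5*(-1)) - 2)*d²/3 = -((29 - 5) - 2)*d²/3 = -(24 - 2)*d²/3 = -22*d²/3)
3358 - P(56 - 1*(-57)) = 3358 - (-22)*(56 - 1*(-57))²/3 = 3358 - (-22)*(56 + 57)²/3 = 3358 - (-22)*113²/3 = 3358 - (-22)*12769/3 = 3358 - 1*(-280918/3) = 3358 + 280918/3 = 290992/3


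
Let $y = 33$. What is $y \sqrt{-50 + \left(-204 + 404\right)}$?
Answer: $165 \sqrt{6} \approx 404.17$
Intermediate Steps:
$y \sqrt{-50 + \left(-204 + 404\right)} = 33 \sqrt{-50 + \left(-204 + 404\right)} = 33 \sqrt{-50 + 200} = 33 \sqrt{150} = 33 \cdot 5 \sqrt{6} = 165 \sqrt{6}$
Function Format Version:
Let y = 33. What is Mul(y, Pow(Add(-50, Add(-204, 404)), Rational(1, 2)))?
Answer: Mul(165, Pow(6, Rational(1, 2))) ≈ 404.17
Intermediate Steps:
Mul(y, Pow(Add(-50, Add(-204, 404)), Rational(1, 2))) = Mul(33, Pow(Add(-50, Add(-204, 404)), Rational(1, 2))) = Mul(33, Pow(Add(-50, 200), Rational(1, 2))) = Mul(33, Pow(150, Rational(1, 2))) = Mul(33, Mul(5, Pow(6, Rational(1, 2)))) = Mul(165, Pow(6, Rational(1, 2)))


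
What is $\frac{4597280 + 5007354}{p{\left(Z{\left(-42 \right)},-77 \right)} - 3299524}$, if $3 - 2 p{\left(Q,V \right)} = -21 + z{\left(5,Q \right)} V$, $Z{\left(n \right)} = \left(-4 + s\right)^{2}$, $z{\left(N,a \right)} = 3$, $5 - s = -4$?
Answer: $- \frac{19209268}{6598793} \approx -2.911$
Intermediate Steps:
$s = 9$ ($s = 5 - -4 = 5 + 4 = 9$)
$Z{\left(n \right)} = 25$ ($Z{\left(n \right)} = \left(-4 + 9\right)^{2} = 5^{2} = 25$)
$p{\left(Q,V \right)} = 12 - \frac{3 V}{2}$ ($p{\left(Q,V \right)} = \frac{3}{2} - \frac{-21 + 3 V}{2} = \frac{3}{2} - \left(- \frac{21}{2} + \frac{3 V}{2}\right) = 12 - \frac{3 V}{2}$)
$\frac{4597280 + 5007354}{p{\left(Z{\left(-42 \right)},-77 \right)} - 3299524} = \frac{4597280 + 5007354}{\left(12 - - \frac{231}{2}\right) - 3299524} = \frac{9604634}{\left(12 + \frac{231}{2}\right) - 3299524} = \frac{9604634}{\frac{255}{2} - 3299524} = \frac{9604634}{- \frac{6598793}{2}} = 9604634 \left(- \frac{2}{6598793}\right) = - \frac{19209268}{6598793}$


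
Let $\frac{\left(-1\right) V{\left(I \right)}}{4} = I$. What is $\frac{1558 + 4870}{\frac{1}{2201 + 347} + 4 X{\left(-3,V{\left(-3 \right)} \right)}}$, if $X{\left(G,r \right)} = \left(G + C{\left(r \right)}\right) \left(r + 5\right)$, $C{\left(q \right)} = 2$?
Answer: $- \frac{16378544}{173263} \approx -94.53$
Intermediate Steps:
$V{\left(I \right)} = - 4 I$
$X{\left(G,r \right)} = \left(2 + G\right) \left(5 + r\right)$ ($X{\left(G,r \right)} = \left(G + 2\right) \left(r + 5\right) = \left(2 + G\right) \left(5 + r\right)$)
$\frac{1558 + 4870}{\frac{1}{2201 + 347} + 4 X{\left(-3,V{\left(-3 \right)} \right)}} = \frac{1558 + 4870}{\frac{1}{2201 + 347} + 4 \left(10 + 2 \left(\left(-4\right) \left(-3\right)\right) + 5 \left(-3\right) - 3 \left(\left(-4\right) \left(-3\right)\right)\right)} = \frac{6428}{\frac{1}{2548} + 4 \left(10 + 2 \cdot 12 - 15 - 36\right)} = \frac{6428}{\frac{1}{2548} + 4 \left(10 + 24 - 15 - 36\right)} = \frac{6428}{\frac{1}{2548} + 4 \left(-17\right)} = \frac{6428}{\frac{1}{2548} - 68} = \frac{6428}{- \frac{173263}{2548}} = 6428 \left(- \frac{2548}{173263}\right) = - \frac{16378544}{173263}$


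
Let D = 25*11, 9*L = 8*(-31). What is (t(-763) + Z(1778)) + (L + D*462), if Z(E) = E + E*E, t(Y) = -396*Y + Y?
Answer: 32323225/9 ≈ 3.5915e+6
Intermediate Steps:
L = -248/9 (L = (8*(-31))/9 = (1/9)*(-248) = -248/9 ≈ -27.556)
t(Y) = -395*Y
D = 275
Z(E) = E + E**2
(t(-763) + Z(1778)) + (L + D*462) = (-395*(-763) + 1778*(1 + 1778)) + (-248/9 + 275*462) = (301385 + 1778*1779) + (-248/9 + 127050) = (301385 + 3163062) + 1143202/9 = 3464447 + 1143202/9 = 32323225/9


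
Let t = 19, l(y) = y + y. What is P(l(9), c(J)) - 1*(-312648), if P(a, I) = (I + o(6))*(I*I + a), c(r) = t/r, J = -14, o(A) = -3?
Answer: 857668883/2744 ≈ 3.1256e+5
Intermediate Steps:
l(y) = 2*y
c(r) = 19/r
P(a, I) = (-3 + I)*(a + I**2) (P(a, I) = (I - 3)*(I*I + a) = (-3 + I)*(I**2 + a) = (-3 + I)*(a + I**2))
P(l(9), c(J)) - 1*(-312648) = ((19/(-14))**3 - 6*9 - 3*(19/(-14))**2 + (19/(-14))*(2*9)) - 1*(-312648) = ((19*(-1/14))**3 - 3*18 - 3*(19*(-1/14))**2 + (19*(-1/14))*18) + 312648 = ((-19/14)**3 - 54 - 3*(-19/14)**2 - 19/14*18) + 312648 = (-6859/2744 - 54 - 3*361/196 - 171/7) + 312648 = (-6859/2744 - 54 - 1083/196 - 171/7) + 312648 = -237229/2744 + 312648 = 857668883/2744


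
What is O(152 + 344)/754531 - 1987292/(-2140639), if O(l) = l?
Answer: 1500535176996/1615178485309 ≈ 0.92902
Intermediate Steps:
O(152 + 344)/754531 - 1987292/(-2140639) = (152 + 344)/754531 - 1987292/(-2140639) = 496*(1/754531) - 1987292*(-1/2140639) = 496/754531 + 1987292/2140639 = 1500535176996/1615178485309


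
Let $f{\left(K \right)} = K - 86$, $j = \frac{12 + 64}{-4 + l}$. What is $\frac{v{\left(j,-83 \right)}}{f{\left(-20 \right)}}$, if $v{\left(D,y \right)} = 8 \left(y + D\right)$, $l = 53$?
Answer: $\frac{15964}{2597} \approx 6.1471$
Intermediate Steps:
$j = \frac{76}{49}$ ($j = \frac{12 + 64}{-4 + 53} = \frac{76}{49} \approx 1.551$)
$v{\left(D,y \right)} = 8 D + 8 y$ ($v{\left(D,y \right)} = 8 \left(D + y\right) = 8 D + 8 y$)
$f{\left(K \right)} = -86 + K$
$\frac{v{\left(j,-83 \right)}}{f{\left(-20 \right)}} = \frac{8 \cdot \frac{76}{49} + 8 \left(-83\right)}{-86 - 20} = \frac{\frac{608}{49} - 664}{-106} = \left(- \frac{31928}{49}\right) \left(- \frac{1}{106}\right) = \frac{15964}{2597}$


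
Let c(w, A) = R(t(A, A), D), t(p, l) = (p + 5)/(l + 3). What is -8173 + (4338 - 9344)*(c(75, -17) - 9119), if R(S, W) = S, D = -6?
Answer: 319460751/7 ≈ 4.5637e+7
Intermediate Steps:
t(p, l) = (5 + p)/(3 + l)
c(w, A) = (5 + A)/(3 + A)
-8173 + (4338 - 9344)*(c(75, -17) - 9119) = -8173 + (4338 - 9344)*((5 - 17)/(3 - 17) - 9119) = -8173 - 5006*(-12/(-14) - 9119) = -8173 - 5006*(-1/14*(-12) - 9119) = -8173 - 5006*(6/7 - 9119) = -8173 - 5006*(-63827/7) = -8173 + 319517962/7 = 319460751/7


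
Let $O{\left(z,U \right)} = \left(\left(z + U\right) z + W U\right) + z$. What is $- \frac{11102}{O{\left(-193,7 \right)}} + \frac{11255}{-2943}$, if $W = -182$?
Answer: $- \frac{140064697}{33776811} \approx -4.1468$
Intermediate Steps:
$O{\left(z,U \right)} = z - 182 U + z \left(U + z\right)$ ($O{\left(z,U \right)} = \left(\left(z + U\right) z - 182 U\right) + z = \left(\left(U + z\right) z - 182 U\right) + z = \left(z \left(U + z\right) - 182 U\right) + z = \left(- 182 U + z \left(U + z\right)\right) + z = z - 182 U + z \left(U + z\right)$)
$- \frac{11102}{O{\left(-193,7 \right)}} + \frac{11255}{-2943} = - \frac{11102}{-193 + \left(-193\right)^{2} - 1274 + 7 \left(-193\right)} + \frac{11255}{-2943} = - \frac{11102}{-193 + 37249 - 1274 - 1351} + 11255 \left(- \frac{1}{2943}\right) = - \frac{11102}{34431} - \frac{11255}{2943} = - \frac{140064697}{33776811}$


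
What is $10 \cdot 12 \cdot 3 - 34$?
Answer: $326$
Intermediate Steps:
$10 \cdot 12 \cdot 3 - 34 = 10 \cdot 36 - 34 = 360 - 34 = 326$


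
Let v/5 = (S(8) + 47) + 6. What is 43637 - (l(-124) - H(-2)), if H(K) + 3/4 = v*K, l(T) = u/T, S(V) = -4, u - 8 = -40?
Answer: 5350103/124 ≈ 43146.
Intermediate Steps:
u = -32 (u = 8 - 40 = -32)
l(T) = -32/T
v = 245 (v = 5*((-4 + 47) + 6) = 5*(43 + 6) = 5*49 = 245)
H(K) = -¾ + 245*K
43637 - (l(-124) - H(-2)) = 43637 - (-32/(-124) - (-¾ + 245*(-2))) = 43637 - (-32*(-1/124) - (-¾ - 490)) = 43637 - (8/31 - 1*(-1963/4)) = 43637 - (8/31 + 1963/4) = 43637 - 1*60885/124 = 43637 - 60885/124 = 5350103/124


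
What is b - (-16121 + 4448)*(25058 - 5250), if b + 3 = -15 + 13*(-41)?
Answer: 231218233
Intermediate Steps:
b = -551 (b = -3 + (-15 + 13*(-41)) = -3 + (-15 - 533) = -3 - 548 = -551)
b - (-16121 + 4448)*(25058 - 5250) = -551 - (-16121 + 4448)*(25058 - 5250) = -551 - (-11673)*19808 = -551 - 1*(-231218784) = -551 + 231218784 = 231218233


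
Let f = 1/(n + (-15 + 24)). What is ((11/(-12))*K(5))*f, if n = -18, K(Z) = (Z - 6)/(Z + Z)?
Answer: -11/1080 ≈ -0.010185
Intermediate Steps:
K(Z) = (-6 + Z)/(2*Z) (K(Z) = (-6 + Z)/((2*Z)) = (-6 + Z)*(1/(2*Z)) = (-6 + Z)/(2*Z))
f = -⅑ (f = 1/(-18 + (-15 + 24)) = 1/(-18 + 9) = 1/(-9) = -⅑ ≈ -0.11111)
((11/(-12))*K(5))*f = ((11/(-12))*((½)*(-6 + 5)/5))*(-⅑) = ((11*(-1/12))*((½)*(⅕)*(-1)))*(-⅑) = -11/12*(-⅒)*(-⅑) = (11/120)*(-⅑) = -11/1080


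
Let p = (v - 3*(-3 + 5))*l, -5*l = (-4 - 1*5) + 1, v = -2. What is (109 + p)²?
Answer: 231361/25 ≈ 9254.4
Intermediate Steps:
l = 8/5 (l = -((-4 - 1*5) + 1)/5 = -((-4 - 5) + 1)/5 = -(-9 + 1)/5 = -⅕*(-8) = 8/5 ≈ 1.6000)
p = -64/5 (p = (-2 - 3*(-3 + 5))*(8/5) = (-2 - 3*2)*(8/5) = (-2 - 6)*(8/5) = -8*8/5 = -64/5 ≈ -12.800)
(109 + p)² = (109 - 64/5)² = (481/5)² = 231361/25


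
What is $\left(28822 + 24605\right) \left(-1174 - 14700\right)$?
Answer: $-848100198$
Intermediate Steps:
$\left(28822 + 24605\right) \left(-1174 - 14700\right) = 53427 \left(-15874\right) = -848100198$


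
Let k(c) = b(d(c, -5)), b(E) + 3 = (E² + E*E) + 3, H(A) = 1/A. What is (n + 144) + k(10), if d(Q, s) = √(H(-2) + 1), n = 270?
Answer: 415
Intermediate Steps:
d(Q, s) = √2/2 (d(Q, s) = √(1/(-2) + 1) = √(-½ + 1) = √(½) = √2/2)
b(E) = 2*E² (b(E) = -3 + ((E² + E*E) + 3) = -3 + ((E² + E²) + 3) = -3 + (2*E² + 3) = -3 + (3 + 2*E²) = 2*E²)
k(c) = 1 (k(c) = 2*(√2/2)² = 2*(½) = 1)
(n + 144) + k(10) = (270 + 144) + 1 = 414 + 1 = 415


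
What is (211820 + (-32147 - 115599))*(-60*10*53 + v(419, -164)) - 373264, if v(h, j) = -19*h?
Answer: -2548019578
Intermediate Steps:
(211820 + (-32147 - 115599))*(-60*10*53 + v(419, -164)) - 373264 = (211820 + (-32147 - 115599))*(-60*10*53 - 19*419) - 373264 = (211820 - 147746)*(-600*53 - 7961) - 373264 = 64074*(-31800 - 7961) - 373264 = 64074*(-39761) - 373264 = -2547646314 - 373264 = -2548019578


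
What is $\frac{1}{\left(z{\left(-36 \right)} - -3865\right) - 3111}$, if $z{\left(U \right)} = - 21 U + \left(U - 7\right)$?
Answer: $\frac{1}{1467} \approx 0.00068166$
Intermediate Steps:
$z{\left(U \right)} = -7 - 20 U$ ($z{\left(U \right)} = - 21 U + \left(U - 7\right) = - 21 U + \left(-7 + U\right) = -7 - 20 U$)
$\frac{1}{\left(z{\left(-36 \right)} - -3865\right) - 3111} = \frac{1}{\left(\left(-7 - -720\right) - -3865\right) - 3111} = \frac{1}{\left(\left(-7 + 720\right) + 3865\right) - 3111} = \frac{1}{\left(713 + 3865\right) - 3111} = \frac{1}{4578 - 3111} = \frac{1}{1467}$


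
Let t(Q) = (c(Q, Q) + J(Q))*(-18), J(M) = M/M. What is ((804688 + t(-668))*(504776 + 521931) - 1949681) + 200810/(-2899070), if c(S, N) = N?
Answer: 243088033298091058/289907 ≈ 8.3850e+11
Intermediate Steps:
J(M) = 1
t(Q) = -18 - 18*Q (t(Q) = (Q + 1)*(-18) = (1 + Q)*(-18) = -18 - 18*Q)
((804688 + t(-668))*(504776 + 521931) - 1949681) + 200810/(-2899070) = ((804688 + (-18 - 18*(-668)))*(504776 + 521931) - 1949681) + 200810/(-2899070) = ((804688 + (-18 + 12024))*1026707 - 1949681) + 200810*(-1/2899070) = ((804688 + 12006)*1026707 - 1949681) - 20081/289907 = (816694*1026707 - 1949681) - 20081/289907 = (838505446658 - 1949681) - 20081/289907 = 838503496977 - 20081/289907 = 243088033298091058/289907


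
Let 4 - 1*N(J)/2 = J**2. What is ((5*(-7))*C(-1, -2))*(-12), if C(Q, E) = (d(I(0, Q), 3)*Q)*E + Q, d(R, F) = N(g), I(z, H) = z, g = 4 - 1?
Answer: -8820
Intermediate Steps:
g = 3
N(J) = 8 - 2*J**2
d(R, F) = -10 (d(R, F) = 8 - 2*3**2 = 8 - 2*9 = 8 - 18 = -10)
C(Q, E) = Q - 10*E*Q (C(Q, E) = (-10*Q)*E + Q = -10*E*Q + Q = Q - 10*E*Q)
((5*(-7))*C(-1, -2))*(-12) = ((5*(-7))*(-(1 - 10*(-2))))*(-12) = -(-35)*(1 + 20)*(-12) = -(-35)*21*(-12) = -35*(-21)*(-12) = 735*(-12) = -8820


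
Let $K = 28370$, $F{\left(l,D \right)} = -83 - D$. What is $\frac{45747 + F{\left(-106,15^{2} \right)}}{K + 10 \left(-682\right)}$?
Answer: $\frac{45439}{21550} \approx 2.1085$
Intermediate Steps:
$\frac{45747 + F{\left(-106,15^{2} \right)}}{K + 10 \left(-682\right)} = \frac{45747 - 308}{28370 + 10 \left(-682\right)} = \frac{45747 - 308}{28370 - 6820} = \frac{45747 - 308}{21550} = \left(45747 - 308\right) \frac{1}{21550} = 45439 \cdot \frac{1}{21550} = \frac{45439}{21550}$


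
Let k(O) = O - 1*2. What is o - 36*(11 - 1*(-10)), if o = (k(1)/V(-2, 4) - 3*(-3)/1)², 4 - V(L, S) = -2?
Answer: -24407/36 ≈ -677.97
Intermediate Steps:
V(L, S) = 6 (V(L, S) = 4 - 1*(-2) = 4 + 2 = 6)
k(O) = -2 + O (k(O) = O - 2 = -2 + O)
o = 2809/36 (o = ((-2 + 1)/6 - 3*(-3)/1)² = (-1*⅙ + 9*1)² = (-⅙ + 9)² = (53/6)² = 2809/36 ≈ 78.028)
o - 36*(11 - 1*(-10)) = 2809/36 - 36*(11 - 1*(-10)) = 2809/36 - 36*(11 + 10) = 2809/36 - 36*21 = 2809/36 - 756 = -24407/36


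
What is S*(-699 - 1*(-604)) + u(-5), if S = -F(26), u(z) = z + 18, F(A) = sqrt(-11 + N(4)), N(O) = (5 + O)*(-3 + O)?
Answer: 13 + 95*I*sqrt(2) ≈ 13.0 + 134.35*I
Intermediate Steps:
N(O) = (-3 + O)*(5 + O)
F(A) = I*sqrt(2) (F(A) = sqrt(-11 + (-15 + 4**2 + 2*4)) = sqrt(-11 + (-15 + 16 + 8)) = sqrt(-11 + 9) = sqrt(-2) = I*sqrt(2))
u(z) = 18 + z
S = -I*sqrt(2) ≈ -1.4142*I
S*(-699 - 1*(-604)) + u(-5) = (-I*sqrt(2))*(-699 - 1*(-604)) + (18 - 5) = (-I*sqrt(2))*(-699 + 604) + 13 = -I*sqrt(2)*(-95) + 13 = 95*I*sqrt(2) + 13 = 13 + 95*I*sqrt(2)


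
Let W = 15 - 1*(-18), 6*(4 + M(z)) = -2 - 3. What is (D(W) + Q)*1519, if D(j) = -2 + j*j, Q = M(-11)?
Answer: 9862867/6 ≈ 1.6438e+6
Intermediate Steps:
M(z) = -29/6 (M(z) = -4 + (-2 - 3)/6 = -4 + (1/6)*(-5) = -4 - 5/6 = -29/6)
Q = -29/6 ≈ -4.8333
W = 33 (W = 15 + 18 = 33)
D(j) = -2 + j**2
(D(W) + Q)*1519 = ((-2 + 33**2) - 29/6)*1519 = ((-2 + 1089) - 29/6)*1519 = (1087 - 29/6)*1519 = (6493/6)*1519 = 9862867/6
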